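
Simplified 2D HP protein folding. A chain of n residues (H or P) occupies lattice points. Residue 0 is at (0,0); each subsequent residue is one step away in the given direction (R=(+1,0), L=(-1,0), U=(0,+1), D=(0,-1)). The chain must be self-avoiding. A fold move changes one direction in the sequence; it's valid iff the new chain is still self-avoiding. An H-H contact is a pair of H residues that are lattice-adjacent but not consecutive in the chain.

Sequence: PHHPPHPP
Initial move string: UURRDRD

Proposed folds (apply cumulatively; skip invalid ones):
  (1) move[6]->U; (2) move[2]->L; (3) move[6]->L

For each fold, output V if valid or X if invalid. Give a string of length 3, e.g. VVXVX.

Initial: UURRDRD -> [(0, 0), (0, 1), (0, 2), (1, 2), (2, 2), (2, 1), (3, 1), (3, 0)]
Fold 1: move[6]->U => UURRDRU VALID
Fold 2: move[2]->L => UULRDRU INVALID (collision), skipped
Fold 3: move[6]->L => UURRDRL INVALID (collision), skipped

Answer: VXX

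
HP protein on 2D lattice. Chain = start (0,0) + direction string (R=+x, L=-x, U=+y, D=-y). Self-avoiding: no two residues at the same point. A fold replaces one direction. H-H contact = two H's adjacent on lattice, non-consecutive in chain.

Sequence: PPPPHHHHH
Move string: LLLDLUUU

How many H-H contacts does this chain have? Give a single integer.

Answer: 0

Derivation:
Positions: [(0, 0), (-1, 0), (-2, 0), (-3, 0), (-3, -1), (-4, -1), (-4, 0), (-4, 1), (-4, 2)]
No H-H contacts found.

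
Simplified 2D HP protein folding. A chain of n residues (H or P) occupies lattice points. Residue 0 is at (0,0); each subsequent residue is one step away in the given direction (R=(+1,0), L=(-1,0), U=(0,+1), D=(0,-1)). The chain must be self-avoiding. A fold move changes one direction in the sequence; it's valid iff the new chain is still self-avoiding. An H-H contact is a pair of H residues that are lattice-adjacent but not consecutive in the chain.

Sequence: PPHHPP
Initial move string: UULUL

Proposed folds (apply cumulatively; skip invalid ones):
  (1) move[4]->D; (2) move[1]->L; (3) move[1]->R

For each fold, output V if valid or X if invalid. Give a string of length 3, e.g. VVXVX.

Initial: UULUL -> [(0, 0), (0, 1), (0, 2), (-1, 2), (-1, 3), (-2, 3)]
Fold 1: move[4]->D => UULUD INVALID (collision), skipped
Fold 2: move[1]->L => ULLUL VALID
Fold 3: move[1]->R => URLUL INVALID (collision), skipped

Answer: XVX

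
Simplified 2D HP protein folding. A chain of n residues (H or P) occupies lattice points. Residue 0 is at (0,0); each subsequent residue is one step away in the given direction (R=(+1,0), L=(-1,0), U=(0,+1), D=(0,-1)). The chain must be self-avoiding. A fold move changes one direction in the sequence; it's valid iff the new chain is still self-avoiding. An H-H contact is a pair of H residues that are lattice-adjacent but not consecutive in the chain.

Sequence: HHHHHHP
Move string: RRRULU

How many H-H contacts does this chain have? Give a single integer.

Positions: [(0, 0), (1, 0), (2, 0), (3, 0), (3, 1), (2, 1), (2, 2)]
H-H contact: residue 2 @(2,0) - residue 5 @(2, 1)

Answer: 1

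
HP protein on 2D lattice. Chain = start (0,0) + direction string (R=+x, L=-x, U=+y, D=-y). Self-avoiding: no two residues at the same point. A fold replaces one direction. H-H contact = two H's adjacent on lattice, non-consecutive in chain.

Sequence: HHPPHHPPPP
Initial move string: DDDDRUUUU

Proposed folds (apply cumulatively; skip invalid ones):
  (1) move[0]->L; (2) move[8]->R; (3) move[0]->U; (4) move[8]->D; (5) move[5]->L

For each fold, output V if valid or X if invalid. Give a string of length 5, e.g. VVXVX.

Initial: DDDDRUUUU -> [(0, 0), (0, -1), (0, -2), (0, -3), (0, -4), (1, -4), (1, -3), (1, -2), (1, -1), (1, 0)]
Fold 1: move[0]->L => LDDDRUUUU INVALID (collision), skipped
Fold 2: move[8]->R => DDDDRUUUR VALID
Fold 3: move[0]->U => UDDDRUUUR INVALID (collision), skipped
Fold 4: move[8]->D => DDDDRUUUD INVALID (collision), skipped
Fold 5: move[5]->L => DDDDRLUUR INVALID (collision), skipped

Answer: XVXXX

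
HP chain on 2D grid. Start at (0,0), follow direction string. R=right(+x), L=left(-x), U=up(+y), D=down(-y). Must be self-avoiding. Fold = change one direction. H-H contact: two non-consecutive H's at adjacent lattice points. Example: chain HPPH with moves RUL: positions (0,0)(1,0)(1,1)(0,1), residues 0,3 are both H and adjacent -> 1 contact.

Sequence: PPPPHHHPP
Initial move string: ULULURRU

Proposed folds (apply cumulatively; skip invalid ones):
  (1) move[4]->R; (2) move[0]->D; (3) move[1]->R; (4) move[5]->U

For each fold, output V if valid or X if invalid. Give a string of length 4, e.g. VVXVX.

Answer: XVXV

Derivation:
Initial: ULULURRU -> [(0, 0), (0, 1), (-1, 1), (-1, 2), (-2, 2), (-2, 3), (-1, 3), (0, 3), (0, 4)]
Fold 1: move[4]->R => ULULRRRU INVALID (collision), skipped
Fold 2: move[0]->D => DLULURRU VALID
Fold 3: move[1]->R => DRULURRU INVALID (collision), skipped
Fold 4: move[5]->U => DLULUURU VALID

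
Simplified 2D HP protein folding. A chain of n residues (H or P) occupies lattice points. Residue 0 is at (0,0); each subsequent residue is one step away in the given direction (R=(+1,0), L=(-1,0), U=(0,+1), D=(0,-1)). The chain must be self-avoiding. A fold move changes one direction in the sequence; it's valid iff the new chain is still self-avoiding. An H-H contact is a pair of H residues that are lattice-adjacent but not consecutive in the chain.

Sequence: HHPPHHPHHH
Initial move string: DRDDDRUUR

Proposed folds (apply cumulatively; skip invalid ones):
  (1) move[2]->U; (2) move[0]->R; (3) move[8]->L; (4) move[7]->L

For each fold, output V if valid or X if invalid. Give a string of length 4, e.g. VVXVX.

Answer: XVXX

Derivation:
Initial: DRDDDRUUR -> [(0, 0), (0, -1), (1, -1), (1, -2), (1, -3), (1, -4), (2, -4), (2, -3), (2, -2), (3, -2)]
Fold 1: move[2]->U => DRUDDRUUR INVALID (collision), skipped
Fold 2: move[0]->R => RRDDDRUUR VALID
Fold 3: move[8]->L => RRDDDRUUL INVALID (collision), skipped
Fold 4: move[7]->L => RRDDDRULR INVALID (collision), skipped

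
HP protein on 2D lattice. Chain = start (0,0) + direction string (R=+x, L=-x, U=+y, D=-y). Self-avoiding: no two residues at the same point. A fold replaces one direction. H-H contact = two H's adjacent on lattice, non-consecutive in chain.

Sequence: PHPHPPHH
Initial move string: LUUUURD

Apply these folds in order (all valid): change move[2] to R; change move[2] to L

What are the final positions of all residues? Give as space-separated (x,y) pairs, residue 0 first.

Initial moves: LUUUURD
Fold: move[2]->R => LURUURD (positions: [(0, 0), (-1, 0), (-1, 1), (0, 1), (0, 2), (0, 3), (1, 3), (1, 2)])
Fold: move[2]->L => LULUURD (positions: [(0, 0), (-1, 0), (-1, 1), (-2, 1), (-2, 2), (-2, 3), (-1, 3), (-1, 2)])

Answer: (0,0) (-1,0) (-1,1) (-2,1) (-2,2) (-2,3) (-1,3) (-1,2)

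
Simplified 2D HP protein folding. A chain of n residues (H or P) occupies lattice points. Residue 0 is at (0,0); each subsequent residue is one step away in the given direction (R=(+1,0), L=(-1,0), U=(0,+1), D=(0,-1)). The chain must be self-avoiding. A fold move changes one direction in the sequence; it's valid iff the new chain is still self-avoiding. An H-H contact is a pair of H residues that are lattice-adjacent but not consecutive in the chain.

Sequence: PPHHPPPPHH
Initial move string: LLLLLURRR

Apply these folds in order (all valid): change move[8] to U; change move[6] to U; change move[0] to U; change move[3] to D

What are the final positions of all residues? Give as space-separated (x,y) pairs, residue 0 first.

Answer: (0,0) (0,1) (-1,1) (-2,1) (-2,0) (-3,0) (-3,1) (-3,2) (-2,2) (-2,3)

Derivation:
Initial moves: LLLLLURRR
Fold: move[8]->U => LLLLLURRU (positions: [(0, 0), (-1, 0), (-2, 0), (-3, 0), (-4, 0), (-5, 0), (-5, 1), (-4, 1), (-3, 1), (-3, 2)])
Fold: move[6]->U => LLLLLUURU (positions: [(0, 0), (-1, 0), (-2, 0), (-3, 0), (-4, 0), (-5, 0), (-5, 1), (-5, 2), (-4, 2), (-4, 3)])
Fold: move[0]->U => ULLLLUURU (positions: [(0, 0), (0, 1), (-1, 1), (-2, 1), (-3, 1), (-4, 1), (-4, 2), (-4, 3), (-3, 3), (-3, 4)])
Fold: move[3]->D => ULLDLUURU (positions: [(0, 0), (0, 1), (-1, 1), (-2, 1), (-2, 0), (-3, 0), (-3, 1), (-3, 2), (-2, 2), (-2, 3)])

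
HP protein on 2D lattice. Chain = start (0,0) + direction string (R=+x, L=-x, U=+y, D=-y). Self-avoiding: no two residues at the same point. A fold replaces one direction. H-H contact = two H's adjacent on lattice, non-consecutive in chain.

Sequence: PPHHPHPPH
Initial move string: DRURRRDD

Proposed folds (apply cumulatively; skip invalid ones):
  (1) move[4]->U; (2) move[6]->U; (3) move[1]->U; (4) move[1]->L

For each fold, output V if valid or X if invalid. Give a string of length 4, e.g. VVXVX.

Answer: VXXX

Derivation:
Initial: DRURRRDD -> [(0, 0), (0, -1), (1, -1), (1, 0), (2, 0), (3, 0), (4, 0), (4, -1), (4, -2)]
Fold 1: move[4]->U => DRURURDD VALID
Fold 2: move[6]->U => DRURURUD INVALID (collision), skipped
Fold 3: move[1]->U => DUURURDD INVALID (collision), skipped
Fold 4: move[1]->L => DLURURDD INVALID (collision), skipped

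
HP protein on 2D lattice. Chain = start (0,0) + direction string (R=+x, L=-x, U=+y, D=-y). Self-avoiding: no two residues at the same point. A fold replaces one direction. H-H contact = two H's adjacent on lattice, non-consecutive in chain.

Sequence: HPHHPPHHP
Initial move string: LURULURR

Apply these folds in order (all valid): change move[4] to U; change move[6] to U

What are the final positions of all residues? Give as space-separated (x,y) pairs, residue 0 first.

Initial moves: LURULURR
Fold: move[4]->U => LURUUURR (positions: [(0, 0), (-1, 0), (-1, 1), (0, 1), (0, 2), (0, 3), (0, 4), (1, 4), (2, 4)])
Fold: move[6]->U => LURUUUUR (positions: [(0, 0), (-1, 0), (-1, 1), (0, 1), (0, 2), (0, 3), (0, 4), (0, 5), (1, 5)])

Answer: (0,0) (-1,0) (-1,1) (0,1) (0,2) (0,3) (0,4) (0,5) (1,5)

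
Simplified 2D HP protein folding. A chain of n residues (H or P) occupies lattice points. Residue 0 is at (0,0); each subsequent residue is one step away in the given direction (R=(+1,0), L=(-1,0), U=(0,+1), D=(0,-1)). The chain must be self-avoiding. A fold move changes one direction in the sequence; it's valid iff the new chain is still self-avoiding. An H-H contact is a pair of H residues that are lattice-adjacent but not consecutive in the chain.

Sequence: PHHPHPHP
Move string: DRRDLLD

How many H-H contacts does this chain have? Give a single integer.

Positions: [(0, 0), (0, -1), (1, -1), (2, -1), (2, -2), (1, -2), (0, -2), (0, -3)]
H-H contact: residue 1 @(0,-1) - residue 6 @(0, -2)

Answer: 1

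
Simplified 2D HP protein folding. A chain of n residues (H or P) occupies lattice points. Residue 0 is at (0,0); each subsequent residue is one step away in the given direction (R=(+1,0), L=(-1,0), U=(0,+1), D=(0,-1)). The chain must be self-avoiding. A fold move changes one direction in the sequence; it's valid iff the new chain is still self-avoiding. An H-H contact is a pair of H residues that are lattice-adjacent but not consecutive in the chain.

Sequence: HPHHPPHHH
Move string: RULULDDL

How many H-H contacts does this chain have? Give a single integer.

Answer: 3

Derivation:
Positions: [(0, 0), (1, 0), (1, 1), (0, 1), (0, 2), (-1, 2), (-1, 1), (-1, 0), (-2, 0)]
H-H contact: residue 0 @(0,0) - residue 7 @(-1, 0)
H-H contact: residue 0 @(0,0) - residue 3 @(0, 1)
H-H contact: residue 3 @(0,1) - residue 6 @(-1, 1)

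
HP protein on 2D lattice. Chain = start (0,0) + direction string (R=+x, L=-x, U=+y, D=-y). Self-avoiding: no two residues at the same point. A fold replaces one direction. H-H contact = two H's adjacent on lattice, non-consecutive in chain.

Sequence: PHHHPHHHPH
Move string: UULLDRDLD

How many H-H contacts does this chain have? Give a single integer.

Answer: 2

Derivation:
Positions: [(0, 0), (0, 1), (0, 2), (-1, 2), (-2, 2), (-2, 1), (-1, 1), (-1, 0), (-2, 0), (-2, -1)]
H-H contact: residue 1 @(0,1) - residue 6 @(-1, 1)
H-H contact: residue 3 @(-1,2) - residue 6 @(-1, 1)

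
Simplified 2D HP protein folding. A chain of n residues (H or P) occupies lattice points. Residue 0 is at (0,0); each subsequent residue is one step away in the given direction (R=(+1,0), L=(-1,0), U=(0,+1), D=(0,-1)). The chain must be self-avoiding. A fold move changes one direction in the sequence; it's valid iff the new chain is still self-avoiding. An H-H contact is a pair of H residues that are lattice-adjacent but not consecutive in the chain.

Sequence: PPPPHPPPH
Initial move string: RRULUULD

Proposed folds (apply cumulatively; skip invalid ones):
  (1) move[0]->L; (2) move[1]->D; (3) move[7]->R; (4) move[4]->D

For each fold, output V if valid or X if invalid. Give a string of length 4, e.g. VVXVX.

Initial: RRULUULD -> [(0, 0), (1, 0), (2, 0), (2, 1), (1, 1), (1, 2), (1, 3), (0, 3), (0, 2)]
Fold 1: move[0]->L => LRULUULD INVALID (collision), skipped
Fold 2: move[1]->D => RDULUULD INVALID (collision), skipped
Fold 3: move[7]->R => RRULUULR INVALID (collision), skipped
Fold 4: move[4]->D => RRULDULD INVALID (collision), skipped

Answer: XXXX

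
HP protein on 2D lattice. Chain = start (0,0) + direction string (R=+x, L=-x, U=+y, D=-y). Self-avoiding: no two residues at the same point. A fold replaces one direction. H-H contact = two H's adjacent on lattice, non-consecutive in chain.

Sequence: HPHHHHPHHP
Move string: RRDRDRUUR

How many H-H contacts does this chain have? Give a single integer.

Positions: [(0, 0), (1, 0), (2, 0), (2, -1), (3, -1), (3, -2), (4, -2), (4, -1), (4, 0), (5, 0)]
H-H contact: residue 4 @(3,-1) - residue 7 @(4, -1)

Answer: 1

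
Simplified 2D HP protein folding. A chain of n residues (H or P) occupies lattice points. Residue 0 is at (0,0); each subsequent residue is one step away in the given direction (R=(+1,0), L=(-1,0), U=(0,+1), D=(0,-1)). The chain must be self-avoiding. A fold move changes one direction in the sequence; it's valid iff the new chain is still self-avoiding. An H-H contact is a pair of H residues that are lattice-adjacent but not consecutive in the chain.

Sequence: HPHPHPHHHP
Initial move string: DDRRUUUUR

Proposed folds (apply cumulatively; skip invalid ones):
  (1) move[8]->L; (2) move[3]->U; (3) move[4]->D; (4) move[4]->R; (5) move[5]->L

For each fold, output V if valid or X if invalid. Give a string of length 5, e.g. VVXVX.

Answer: VVXVX

Derivation:
Initial: DDRRUUUUR -> [(0, 0), (0, -1), (0, -2), (1, -2), (2, -2), (2, -1), (2, 0), (2, 1), (2, 2), (3, 2)]
Fold 1: move[8]->L => DDRRUUUUL VALID
Fold 2: move[3]->U => DDRUUUUUL VALID
Fold 3: move[4]->D => DDRUDUUUL INVALID (collision), skipped
Fold 4: move[4]->R => DDRURUUUL VALID
Fold 5: move[5]->L => DDRURLUUL INVALID (collision), skipped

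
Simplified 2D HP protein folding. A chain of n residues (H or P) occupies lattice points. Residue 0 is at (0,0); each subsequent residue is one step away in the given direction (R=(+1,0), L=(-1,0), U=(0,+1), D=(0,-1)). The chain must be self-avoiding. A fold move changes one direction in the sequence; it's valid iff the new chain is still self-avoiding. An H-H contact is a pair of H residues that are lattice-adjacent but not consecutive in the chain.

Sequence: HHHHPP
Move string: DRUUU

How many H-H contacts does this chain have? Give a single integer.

Answer: 1

Derivation:
Positions: [(0, 0), (0, -1), (1, -1), (1, 0), (1, 1), (1, 2)]
H-H contact: residue 0 @(0,0) - residue 3 @(1, 0)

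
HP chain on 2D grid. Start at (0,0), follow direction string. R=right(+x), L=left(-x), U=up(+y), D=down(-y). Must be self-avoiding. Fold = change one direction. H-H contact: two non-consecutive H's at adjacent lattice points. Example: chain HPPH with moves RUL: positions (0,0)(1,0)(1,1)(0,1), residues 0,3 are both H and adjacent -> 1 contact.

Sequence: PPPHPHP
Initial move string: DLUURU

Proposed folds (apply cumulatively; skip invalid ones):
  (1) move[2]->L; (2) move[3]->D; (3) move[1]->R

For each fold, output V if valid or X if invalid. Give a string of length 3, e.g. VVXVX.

Initial: DLUURU -> [(0, 0), (0, -1), (-1, -1), (-1, 0), (-1, 1), (0, 1), (0, 2)]
Fold 1: move[2]->L => DLLURU VALID
Fold 2: move[3]->D => DLLDRU INVALID (collision), skipped
Fold 3: move[1]->R => DRLURU INVALID (collision), skipped

Answer: VXX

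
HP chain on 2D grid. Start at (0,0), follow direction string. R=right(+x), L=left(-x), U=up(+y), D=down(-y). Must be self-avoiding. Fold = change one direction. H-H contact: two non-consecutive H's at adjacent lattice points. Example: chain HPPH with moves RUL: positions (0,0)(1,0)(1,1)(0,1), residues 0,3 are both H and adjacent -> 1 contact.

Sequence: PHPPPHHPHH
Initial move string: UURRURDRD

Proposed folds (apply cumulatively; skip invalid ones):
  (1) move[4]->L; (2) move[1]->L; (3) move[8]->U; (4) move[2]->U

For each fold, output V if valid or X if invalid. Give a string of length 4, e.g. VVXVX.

Answer: XXVV

Derivation:
Initial: UURRURDRD -> [(0, 0), (0, 1), (0, 2), (1, 2), (2, 2), (2, 3), (3, 3), (3, 2), (4, 2), (4, 1)]
Fold 1: move[4]->L => UURRLRDRD INVALID (collision), skipped
Fold 2: move[1]->L => ULRRURDRD INVALID (collision), skipped
Fold 3: move[8]->U => UURRURDRU VALID
Fold 4: move[2]->U => UUURURDRU VALID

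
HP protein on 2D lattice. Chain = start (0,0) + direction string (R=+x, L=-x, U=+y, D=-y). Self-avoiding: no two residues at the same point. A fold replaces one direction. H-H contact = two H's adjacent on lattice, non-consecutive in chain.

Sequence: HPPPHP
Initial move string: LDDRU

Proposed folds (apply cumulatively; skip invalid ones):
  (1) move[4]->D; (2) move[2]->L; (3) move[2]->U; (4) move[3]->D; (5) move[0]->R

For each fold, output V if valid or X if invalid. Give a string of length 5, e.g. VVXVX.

Initial: LDDRU -> [(0, 0), (-1, 0), (-1, -1), (-1, -2), (0, -2), (0, -1)]
Fold 1: move[4]->D => LDDRD VALID
Fold 2: move[2]->L => LDLRD INVALID (collision), skipped
Fold 3: move[2]->U => LDURD INVALID (collision), skipped
Fold 4: move[3]->D => LDDDD VALID
Fold 5: move[0]->R => RDDDD VALID

Answer: VXXVV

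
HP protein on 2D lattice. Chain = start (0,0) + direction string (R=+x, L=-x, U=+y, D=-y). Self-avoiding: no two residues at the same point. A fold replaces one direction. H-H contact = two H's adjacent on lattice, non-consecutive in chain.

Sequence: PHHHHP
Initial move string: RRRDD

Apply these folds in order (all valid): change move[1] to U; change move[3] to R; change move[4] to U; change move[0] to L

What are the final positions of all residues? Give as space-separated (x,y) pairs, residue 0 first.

Answer: (0,0) (-1,0) (-1,1) (0,1) (1,1) (1,2)

Derivation:
Initial moves: RRRDD
Fold: move[1]->U => RURDD (positions: [(0, 0), (1, 0), (1, 1), (2, 1), (2, 0), (2, -1)])
Fold: move[3]->R => RURRD (positions: [(0, 0), (1, 0), (1, 1), (2, 1), (3, 1), (3, 0)])
Fold: move[4]->U => RURRU (positions: [(0, 0), (1, 0), (1, 1), (2, 1), (3, 1), (3, 2)])
Fold: move[0]->L => LURRU (positions: [(0, 0), (-1, 0), (-1, 1), (0, 1), (1, 1), (1, 2)])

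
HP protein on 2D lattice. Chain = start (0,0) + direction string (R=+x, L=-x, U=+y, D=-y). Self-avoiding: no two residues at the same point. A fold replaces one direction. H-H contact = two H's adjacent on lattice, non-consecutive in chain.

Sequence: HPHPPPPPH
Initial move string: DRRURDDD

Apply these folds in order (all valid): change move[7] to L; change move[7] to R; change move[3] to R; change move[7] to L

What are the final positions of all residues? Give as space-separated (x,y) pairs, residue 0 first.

Initial moves: DRRURDDD
Fold: move[7]->L => DRRURDDL (positions: [(0, 0), (0, -1), (1, -1), (2, -1), (2, 0), (3, 0), (3, -1), (3, -2), (2, -2)])
Fold: move[7]->R => DRRURDDR (positions: [(0, 0), (0, -1), (1, -1), (2, -1), (2, 0), (3, 0), (3, -1), (3, -2), (4, -2)])
Fold: move[3]->R => DRRRRDDR (positions: [(0, 0), (0, -1), (1, -1), (2, -1), (3, -1), (4, -1), (4, -2), (4, -3), (5, -3)])
Fold: move[7]->L => DRRRRDDL (positions: [(0, 0), (0, -1), (1, -1), (2, -1), (3, -1), (4, -1), (4, -2), (4, -3), (3, -3)])

Answer: (0,0) (0,-1) (1,-1) (2,-1) (3,-1) (4,-1) (4,-2) (4,-3) (3,-3)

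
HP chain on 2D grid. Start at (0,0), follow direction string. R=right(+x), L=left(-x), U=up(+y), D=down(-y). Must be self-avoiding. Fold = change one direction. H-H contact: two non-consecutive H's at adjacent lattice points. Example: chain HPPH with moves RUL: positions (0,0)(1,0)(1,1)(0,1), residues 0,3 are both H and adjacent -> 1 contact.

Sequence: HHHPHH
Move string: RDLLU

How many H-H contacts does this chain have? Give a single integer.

Answer: 1

Derivation:
Positions: [(0, 0), (1, 0), (1, -1), (0, -1), (-1, -1), (-1, 0)]
H-H contact: residue 0 @(0,0) - residue 5 @(-1, 0)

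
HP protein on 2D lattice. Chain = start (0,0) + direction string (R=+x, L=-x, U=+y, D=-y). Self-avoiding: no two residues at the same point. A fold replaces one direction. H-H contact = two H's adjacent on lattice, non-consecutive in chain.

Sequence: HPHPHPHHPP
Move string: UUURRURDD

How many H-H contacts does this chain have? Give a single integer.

Answer: 0

Derivation:
Positions: [(0, 0), (0, 1), (0, 2), (0, 3), (1, 3), (2, 3), (2, 4), (3, 4), (3, 3), (3, 2)]
No H-H contacts found.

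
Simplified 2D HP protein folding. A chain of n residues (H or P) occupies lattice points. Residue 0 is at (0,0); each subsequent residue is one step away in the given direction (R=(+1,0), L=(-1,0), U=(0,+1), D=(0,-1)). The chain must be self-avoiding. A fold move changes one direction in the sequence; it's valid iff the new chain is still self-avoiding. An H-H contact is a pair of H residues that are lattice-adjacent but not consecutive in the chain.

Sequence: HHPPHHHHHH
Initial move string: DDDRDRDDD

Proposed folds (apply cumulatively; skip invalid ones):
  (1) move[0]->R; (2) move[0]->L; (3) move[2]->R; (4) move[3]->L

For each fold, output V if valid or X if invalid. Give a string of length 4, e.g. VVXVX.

Answer: VVVX

Derivation:
Initial: DDDRDRDDD -> [(0, 0), (0, -1), (0, -2), (0, -3), (1, -3), (1, -4), (2, -4), (2, -5), (2, -6), (2, -7)]
Fold 1: move[0]->R => RDDRDRDDD VALID
Fold 2: move[0]->L => LDDRDRDDD VALID
Fold 3: move[2]->R => LDRRDRDDD VALID
Fold 4: move[3]->L => LDRLDRDDD INVALID (collision), skipped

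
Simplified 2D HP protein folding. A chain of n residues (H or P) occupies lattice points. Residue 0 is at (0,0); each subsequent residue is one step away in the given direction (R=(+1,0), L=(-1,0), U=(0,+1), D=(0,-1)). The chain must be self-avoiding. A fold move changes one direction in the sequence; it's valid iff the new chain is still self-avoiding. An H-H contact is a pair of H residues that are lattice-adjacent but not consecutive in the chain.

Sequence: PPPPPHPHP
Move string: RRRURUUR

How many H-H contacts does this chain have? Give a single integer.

Answer: 0

Derivation:
Positions: [(0, 0), (1, 0), (2, 0), (3, 0), (3, 1), (4, 1), (4, 2), (4, 3), (5, 3)]
No H-H contacts found.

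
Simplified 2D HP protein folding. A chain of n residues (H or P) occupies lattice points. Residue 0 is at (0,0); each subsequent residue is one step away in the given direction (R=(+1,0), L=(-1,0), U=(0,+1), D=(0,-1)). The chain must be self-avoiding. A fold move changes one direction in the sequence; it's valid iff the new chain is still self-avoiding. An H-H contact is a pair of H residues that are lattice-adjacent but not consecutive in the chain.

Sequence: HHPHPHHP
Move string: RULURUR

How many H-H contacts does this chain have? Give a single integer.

Answer: 1

Derivation:
Positions: [(0, 0), (1, 0), (1, 1), (0, 1), (0, 2), (1, 2), (1, 3), (2, 3)]
H-H contact: residue 0 @(0,0) - residue 3 @(0, 1)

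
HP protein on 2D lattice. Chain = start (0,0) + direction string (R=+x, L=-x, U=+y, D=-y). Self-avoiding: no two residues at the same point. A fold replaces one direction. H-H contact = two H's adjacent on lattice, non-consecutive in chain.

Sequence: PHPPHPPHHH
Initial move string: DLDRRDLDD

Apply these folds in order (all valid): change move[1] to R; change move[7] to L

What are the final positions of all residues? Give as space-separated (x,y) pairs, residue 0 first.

Initial moves: DLDRRDLDD
Fold: move[1]->R => DRDRRDLDD (positions: [(0, 0), (0, -1), (1, -1), (1, -2), (2, -2), (3, -2), (3, -3), (2, -3), (2, -4), (2, -5)])
Fold: move[7]->L => DRDRRDLLD (positions: [(0, 0), (0, -1), (1, -1), (1, -2), (2, -2), (3, -2), (3, -3), (2, -3), (1, -3), (1, -4)])

Answer: (0,0) (0,-1) (1,-1) (1,-2) (2,-2) (3,-2) (3,-3) (2,-3) (1,-3) (1,-4)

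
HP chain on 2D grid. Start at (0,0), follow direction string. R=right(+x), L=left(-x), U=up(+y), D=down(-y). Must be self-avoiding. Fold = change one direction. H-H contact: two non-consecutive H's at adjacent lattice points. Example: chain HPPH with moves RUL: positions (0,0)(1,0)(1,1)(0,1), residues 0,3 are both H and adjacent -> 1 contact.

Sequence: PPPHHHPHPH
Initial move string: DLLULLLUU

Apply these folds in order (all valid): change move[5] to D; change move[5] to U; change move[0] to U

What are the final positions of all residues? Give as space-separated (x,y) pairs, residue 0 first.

Answer: (0,0) (0,1) (-1,1) (-2,1) (-2,2) (-3,2) (-3,3) (-4,3) (-4,4) (-4,5)

Derivation:
Initial moves: DLLULLLUU
Fold: move[5]->D => DLLULDLUU (positions: [(0, 0), (0, -1), (-1, -1), (-2, -1), (-2, 0), (-3, 0), (-3, -1), (-4, -1), (-4, 0), (-4, 1)])
Fold: move[5]->U => DLLULULUU (positions: [(0, 0), (0, -1), (-1, -1), (-2, -1), (-2, 0), (-3, 0), (-3, 1), (-4, 1), (-4, 2), (-4, 3)])
Fold: move[0]->U => ULLULULUU (positions: [(0, 0), (0, 1), (-1, 1), (-2, 1), (-2, 2), (-3, 2), (-3, 3), (-4, 3), (-4, 4), (-4, 5)])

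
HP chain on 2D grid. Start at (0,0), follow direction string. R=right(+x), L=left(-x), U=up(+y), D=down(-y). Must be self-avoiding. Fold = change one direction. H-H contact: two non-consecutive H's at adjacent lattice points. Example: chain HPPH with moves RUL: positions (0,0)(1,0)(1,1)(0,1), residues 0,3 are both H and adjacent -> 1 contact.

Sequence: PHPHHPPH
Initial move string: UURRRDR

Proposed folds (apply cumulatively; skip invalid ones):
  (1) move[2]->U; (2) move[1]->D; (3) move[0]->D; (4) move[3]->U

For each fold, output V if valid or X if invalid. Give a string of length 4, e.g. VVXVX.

Answer: VXXV

Derivation:
Initial: UURRRDR -> [(0, 0), (0, 1), (0, 2), (1, 2), (2, 2), (3, 2), (3, 1), (4, 1)]
Fold 1: move[2]->U => UUURRDR VALID
Fold 2: move[1]->D => UDURRDR INVALID (collision), skipped
Fold 3: move[0]->D => DUURRDR INVALID (collision), skipped
Fold 4: move[3]->U => UUUURDR VALID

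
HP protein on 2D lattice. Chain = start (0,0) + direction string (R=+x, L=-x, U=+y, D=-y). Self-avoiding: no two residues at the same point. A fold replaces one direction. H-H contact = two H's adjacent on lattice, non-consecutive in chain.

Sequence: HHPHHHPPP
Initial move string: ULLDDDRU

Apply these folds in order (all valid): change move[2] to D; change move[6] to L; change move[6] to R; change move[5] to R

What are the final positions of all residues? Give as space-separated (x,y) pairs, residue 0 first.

Initial moves: ULLDDDRU
Fold: move[2]->D => ULDDDDRU (positions: [(0, 0), (0, 1), (-1, 1), (-1, 0), (-1, -1), (-1, -2), (-1, -3), (0, -3), (0, -2)])
Fold: move[6]->L => ULDDDDLU (positions: [(0, 0), (0, 1), (-1, 1), (-1, 0), (-1, -1), (-1, -2), (-1, -3), (-2, -3), (-2, -2)])
Fold: move[6]->R => ULDDDDRU (positions: [(0, 0), (0, 1), (-1, 1), (-1, 0), (-1, -1), (-1, -2), (-1, -3), (0, -3), (0, -2)])
Fold: move[5]->R => ULDDDRRU (positions: [(0, 0), (0, 1), (-1, 1), (-1, 0), (-1, -1), (-1, -2), (0, -2), (1, -2), (1, -1)])

Answer: (0,0) (0,1) (-1,1) (-1,0) (-1,-1) (-1,-2) (0,-2) (1,-2) (1,-1)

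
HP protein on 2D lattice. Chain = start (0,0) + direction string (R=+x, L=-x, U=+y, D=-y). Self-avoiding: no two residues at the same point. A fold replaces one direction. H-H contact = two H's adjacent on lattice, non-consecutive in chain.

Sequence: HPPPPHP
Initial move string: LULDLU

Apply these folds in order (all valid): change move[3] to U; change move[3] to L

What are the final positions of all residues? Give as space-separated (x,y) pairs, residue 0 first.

Initial moves: LULDLU
Fold: move[3]->U => LULULU (positions: [(0, 0), (-1, 0), (-1, 1), (-2, 1), (-2, 2), (-3, 2), (-3, 3)])
Fold: move[3]->L => LULLLU (positions: [(0, 0), (-1, 0), (-1, 1), (-2, 1), (-3, 1), (-4, 1), (-4, 2)])

Answer: (0,0) (-1,0) (-1,1) (-2,1) (-3,1) (-4,1) (-4,2)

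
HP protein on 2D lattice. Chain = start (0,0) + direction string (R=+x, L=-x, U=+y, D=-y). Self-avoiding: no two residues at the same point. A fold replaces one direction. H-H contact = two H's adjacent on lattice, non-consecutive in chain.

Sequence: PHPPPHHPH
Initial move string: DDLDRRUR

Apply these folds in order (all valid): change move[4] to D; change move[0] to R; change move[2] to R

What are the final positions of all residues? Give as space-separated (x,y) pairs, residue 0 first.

Initial moves: DDLDRRUR
Fold: move[4]->D => DDLDDRUR (positions: [(0, 0), (0, -1), (0, -2), (-1, -2), (-1, -3), (-1, -4), (0, -4), (0, -3), (1, -3)])
Fold: move[0]->R => RDLDDRUR (positions: [(0, 0), (1, 0), (1, -1), (0, -1), (0, -2), (0, -3), (1, -3), (1, -2), (2, -2)])
Fold: move[2]->R => RDRDDRUR (positions: [(0, 0), (1, 0), (1, -1), (2, -1), (2, -2), (2, -3), (3, -3), (3, -2), (4, -2)])

Answer: (0,0) (1,0) (1,-1) (2,-1) (2,-2) (2,-3) (3,-3) (3,-2) (4,-2)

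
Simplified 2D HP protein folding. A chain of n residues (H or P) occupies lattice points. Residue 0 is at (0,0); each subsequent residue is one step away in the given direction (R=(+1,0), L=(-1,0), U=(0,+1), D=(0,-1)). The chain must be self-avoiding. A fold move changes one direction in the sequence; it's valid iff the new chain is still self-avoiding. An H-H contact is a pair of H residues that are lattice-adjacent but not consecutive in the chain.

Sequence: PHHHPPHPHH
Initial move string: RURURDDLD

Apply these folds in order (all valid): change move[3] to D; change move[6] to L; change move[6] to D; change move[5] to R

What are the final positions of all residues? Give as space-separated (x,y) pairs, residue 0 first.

Initial moves: RURURDDLD
Fold: move[3]->D => RURDRDDLD (positions: [(0, 0), (1, 0), (1, 1), (2, 1), (2, 0), (3, 0), (3, -1), (3, -2), (2, -2), (2, -3)])
Fold: move[6]->L => RURDRDLLD (positions: [(0, 0), (1, 0), (1, 1), (2, 1), (2, 0), (3, 0), (3, -1), (2, -1), (1, -1), (1, -2)])
Fold: move[6]->D => RURDRDDLD (positions: [(0, 0), (1, 0), (1, 1), (2, 1), (2, 0), (3, 0), (3, -1), (3, -2), (2, -2), (2, -3)])
Fold: move[5]->R => RURDRRDLD (positions: [(0, 0), (1, 0), (1, 1), (2, 1), (2, 0), (3, 0), (4, 0), (4, -1), (3, -1), (3, -2)])

Answer: (0,0) (1,0) (1,1) (2,1) (2,0) (3,0) (4,0) (4,-1) (3,-1) (3,-2)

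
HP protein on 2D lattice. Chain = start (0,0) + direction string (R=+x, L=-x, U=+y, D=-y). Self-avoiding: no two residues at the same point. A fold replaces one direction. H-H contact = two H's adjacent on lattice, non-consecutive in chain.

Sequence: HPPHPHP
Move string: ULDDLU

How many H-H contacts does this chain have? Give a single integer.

Positions: [(0, 0), (0, 1), (-1, 1), (-1, 0), (-1, -1), (-2, -1), (-2, 0)]
H-H contact: residue 0 @(0,0) - residue 3 @(-1, 0)

Answer: 1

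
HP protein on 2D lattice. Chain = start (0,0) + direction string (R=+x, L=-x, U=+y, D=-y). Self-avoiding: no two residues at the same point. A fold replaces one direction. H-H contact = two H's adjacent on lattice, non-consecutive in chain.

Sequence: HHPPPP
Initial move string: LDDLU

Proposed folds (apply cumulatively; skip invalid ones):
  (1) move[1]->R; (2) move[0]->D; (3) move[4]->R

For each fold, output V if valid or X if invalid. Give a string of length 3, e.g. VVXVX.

Initial: LDDLU -> [(0, 0), (-1, 0), (-1, -1), (-1, -2), (-2, -2), (-2, -1)]
Fold 1: move[1]->R => LRDLU INVALID (collision), skipped
Fold 2: move[0]->D => DDDLU VALID
Fold 3: move[4]->R => DDDLR INVALID (collision), skipped

Answer: XVX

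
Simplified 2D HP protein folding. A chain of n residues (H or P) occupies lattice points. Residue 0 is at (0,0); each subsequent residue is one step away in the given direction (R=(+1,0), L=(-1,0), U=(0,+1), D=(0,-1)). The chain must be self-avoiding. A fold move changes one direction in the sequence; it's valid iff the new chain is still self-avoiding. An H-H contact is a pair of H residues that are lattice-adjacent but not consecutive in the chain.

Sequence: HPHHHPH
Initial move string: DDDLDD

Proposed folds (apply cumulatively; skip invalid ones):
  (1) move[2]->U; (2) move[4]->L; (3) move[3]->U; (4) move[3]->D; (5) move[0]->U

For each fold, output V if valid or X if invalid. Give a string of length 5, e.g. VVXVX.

Answer: XVXVX

Derivation:
Initial: DDDLDD -> [(0, 0), (0, -1), (0, -2), (0, -3), (-1, -3), (-1, -4), (-1, -5)]
Fold 1: move[2]->U => DDULDD INVALID (collision), skipped
Fold 2: move[4]->L => DDDLLD VALID
Fold 3: move[3]->U => DDDULD INVALID (collision), skipped
Fold 4: move[3]->D => DDDDLD VALID
Fold 5: move[0]->U => UDDDLD INVALID (collision), skipped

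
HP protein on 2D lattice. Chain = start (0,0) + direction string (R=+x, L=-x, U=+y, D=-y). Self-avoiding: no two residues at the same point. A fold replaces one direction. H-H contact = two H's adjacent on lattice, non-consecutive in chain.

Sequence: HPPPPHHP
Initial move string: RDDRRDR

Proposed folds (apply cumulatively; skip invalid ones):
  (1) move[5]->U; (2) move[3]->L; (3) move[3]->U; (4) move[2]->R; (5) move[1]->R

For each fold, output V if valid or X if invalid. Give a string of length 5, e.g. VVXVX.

Answer: VXXVV

Derivation:
Initial: RDDRRDR -> [(0, 0), (1, 0), (1, -1), (1, -2), (2, -2), (3, -2), (3, -3), (4, -3)]
Fold 1: move[5]->U => RDDRRUR VALID
Fold 2: move[3]->L => RDDLRUR INVALID (collision), skipped
Fold 3: move[3]->U => RDDURUR INVALID (collision), skipped
Fold 4: move[2]->R => RDRRRUR VALID
Fold 5: move[1]->R => RRRRRUR VALID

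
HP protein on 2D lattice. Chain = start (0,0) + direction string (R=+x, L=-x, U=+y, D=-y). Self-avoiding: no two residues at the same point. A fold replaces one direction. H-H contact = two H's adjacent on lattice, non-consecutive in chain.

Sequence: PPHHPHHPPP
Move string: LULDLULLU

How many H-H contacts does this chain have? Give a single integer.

Answer: 1

Derivation:
Positions: [(0, 0), (-1, 0), (-1, 1), (-2, 1), (-2, 0), (-3, 0), (-3, 1), (-4, 1), (-5, 1), (-5, 2)]
H-H contact: residue 3 @(-2,1) - residue 6 @(-3, 1)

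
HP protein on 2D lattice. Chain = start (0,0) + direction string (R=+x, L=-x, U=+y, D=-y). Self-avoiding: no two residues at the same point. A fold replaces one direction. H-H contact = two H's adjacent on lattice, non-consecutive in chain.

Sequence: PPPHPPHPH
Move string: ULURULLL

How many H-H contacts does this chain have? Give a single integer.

Answer: 1

Derivation:
Positions: [(0, 0), (0, 1), (-1, 1), (-1, 2), (0, 2), (0, 3), (-1, 3), (-2, 3), (-3, 3)]
H-H contact: residue 3 @(-1,2) - residue 6 @(-1, 3)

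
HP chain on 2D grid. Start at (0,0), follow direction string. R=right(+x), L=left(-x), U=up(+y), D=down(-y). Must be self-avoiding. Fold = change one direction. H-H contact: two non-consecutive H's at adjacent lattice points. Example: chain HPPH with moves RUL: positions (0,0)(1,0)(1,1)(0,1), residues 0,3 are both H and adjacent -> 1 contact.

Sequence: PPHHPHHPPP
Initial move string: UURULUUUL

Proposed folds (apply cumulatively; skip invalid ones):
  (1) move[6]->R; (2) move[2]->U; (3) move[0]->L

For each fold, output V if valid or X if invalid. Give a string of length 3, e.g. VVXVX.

Answer: VVV

Derivation:
Initial: UURULUUUL -> [(0, 0), (0, 1), (0, 2), (1, 2), (1, 3), (0, 3), (0, 4), (0, 5), (0, 6), (-1, 6)]
Fold 1: move[6]->R => UURULURUL VALID
Fold 2: move[2]->U => UUUULURUL VALID
Fold 3: move[0]->L => LUUULURUL VALID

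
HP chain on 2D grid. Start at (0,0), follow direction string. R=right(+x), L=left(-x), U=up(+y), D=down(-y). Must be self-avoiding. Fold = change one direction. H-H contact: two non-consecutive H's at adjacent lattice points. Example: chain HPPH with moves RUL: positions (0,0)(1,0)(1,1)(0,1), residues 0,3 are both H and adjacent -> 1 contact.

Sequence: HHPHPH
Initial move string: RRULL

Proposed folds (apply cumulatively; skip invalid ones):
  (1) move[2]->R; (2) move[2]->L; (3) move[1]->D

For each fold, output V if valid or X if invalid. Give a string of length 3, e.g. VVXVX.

Initial: RRULL -> [(0, 0), (1, 0), (2, 0), (2, 1), (1, 1), (0, 1)]
Fold 1: move[2]->R => RRRLL INVALID (collision), skipped
Fold 2: move[2]->L => RRLLL INVALID (collision), skipped
Fold 3: move[1]->D => RDULL INVALID (collision), skipped

Answer: XXX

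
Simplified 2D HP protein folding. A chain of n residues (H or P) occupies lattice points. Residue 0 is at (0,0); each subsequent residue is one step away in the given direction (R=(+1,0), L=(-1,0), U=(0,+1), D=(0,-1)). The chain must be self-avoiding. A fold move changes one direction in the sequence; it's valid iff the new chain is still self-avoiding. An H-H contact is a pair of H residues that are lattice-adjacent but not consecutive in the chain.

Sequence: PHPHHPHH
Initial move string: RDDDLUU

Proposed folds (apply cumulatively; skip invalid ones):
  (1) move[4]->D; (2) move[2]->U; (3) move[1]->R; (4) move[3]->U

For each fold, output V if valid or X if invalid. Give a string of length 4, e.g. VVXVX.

Initial: RDDDLUU -> [(0, 0), (1, 0), (1, -1), (1, -2), (1, -3), (0, -3), (0, -2), (0, -1)]
Fold 1: move[4]->D => RDDDDUU INVALID (collision), skipped
Fold 2: move[2]->U => RDUDLUU INVALID (collision), skipped
Fold 3: move[1]->R => RRDDLUU INVALID (collision), skipped
Fold 4: move[3]->U => RDDULUU INVALID (collision), skipped

Answer: XXXX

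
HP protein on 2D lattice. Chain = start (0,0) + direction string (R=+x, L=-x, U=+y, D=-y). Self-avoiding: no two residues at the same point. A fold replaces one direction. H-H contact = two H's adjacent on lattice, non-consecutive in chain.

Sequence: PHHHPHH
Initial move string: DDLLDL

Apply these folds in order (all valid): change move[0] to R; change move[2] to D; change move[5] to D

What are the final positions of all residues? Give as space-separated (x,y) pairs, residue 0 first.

Answer: (0,0) (1,0) (1,-1) (1,-2) (0,-2) (0,-3) (0,-4)

Derivation:
Initial moves: DDLLDL
Fold: move[0]->R => RDLLDL (positions: [(0, 0), (1, 0), (1, -1), (0, -1), (-1, -1), (-1, -2), (-2, -2)])
Fold: move[2]->D => RDDLDL (positions: [(0, 0), (1, 0), (1, -1), (1, -2), (0, -2), (0, -3), (-1, -3)])
Fold: move[5]->D => RDDLDD (positions: [(0, 0), (1, 0), (1, -1), (1, -2), (0, -2), (0, -3), (0, -4)])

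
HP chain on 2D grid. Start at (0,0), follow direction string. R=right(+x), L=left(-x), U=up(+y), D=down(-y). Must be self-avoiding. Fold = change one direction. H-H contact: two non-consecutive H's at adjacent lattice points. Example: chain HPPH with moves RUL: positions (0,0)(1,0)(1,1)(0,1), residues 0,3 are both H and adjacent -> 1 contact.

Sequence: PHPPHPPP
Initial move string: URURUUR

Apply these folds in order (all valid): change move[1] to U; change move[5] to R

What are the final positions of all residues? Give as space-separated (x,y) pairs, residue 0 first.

Answer: (0,0) (0,1) (0,2) (0,3) (1,3) (1,4) (2,4) (3,4)

Derivation:
Initial moves: URURUUR
Fold: move[1]->U => UUURUUR (positions: [(0, 0), (0, 1), (0, 2), (0, 3), (1, 3), (1, 4), (1, 5), (2, 5)])
Fold: move[5]->R => UUURURR (positions: [(0, 0), (0, 1), (0, 2), (0, 3), (1, 3), (1, 4), (2, 4), (3, 4)])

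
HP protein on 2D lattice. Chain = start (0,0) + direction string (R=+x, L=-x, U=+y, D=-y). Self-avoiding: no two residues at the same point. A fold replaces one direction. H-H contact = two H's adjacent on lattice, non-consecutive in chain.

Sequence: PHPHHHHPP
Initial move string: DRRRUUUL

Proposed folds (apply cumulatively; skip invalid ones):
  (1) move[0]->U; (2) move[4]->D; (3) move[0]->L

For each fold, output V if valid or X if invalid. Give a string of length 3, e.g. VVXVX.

Answer: VXX

Derivation:
Initial: DRRRUUUL -> [(0, 0), (0, -1), (1, -1), (2, -1), (3, -1), (3, 0), (3, 1), (3, 2), (2, 2)]
Fold 1: move[0]->U => URRRUUUL VALID
Fold 2: move[4]->D => URRRDUUL INVALID (collision), skipped
Fold 3: move[0]->L => LRRRUUUL INVALID (collision), skipped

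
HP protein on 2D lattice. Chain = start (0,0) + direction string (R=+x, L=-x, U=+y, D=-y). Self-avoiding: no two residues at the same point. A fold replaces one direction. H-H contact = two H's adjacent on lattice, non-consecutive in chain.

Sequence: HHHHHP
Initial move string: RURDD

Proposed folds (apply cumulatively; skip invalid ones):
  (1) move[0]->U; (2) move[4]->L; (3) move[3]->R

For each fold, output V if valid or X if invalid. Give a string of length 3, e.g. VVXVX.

Initial: RURDD -> [(0, 0), (1, 0), (1, 1), (2, 1), (2, 0), (2, -1)]
Fold 1: move[0]->U => UURDD VALID
Fold 2: move[4]->L => UURDL INVALID (collision), skipped
Fold 3: move[3]->R => UURRD VALID

Answer: VXV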